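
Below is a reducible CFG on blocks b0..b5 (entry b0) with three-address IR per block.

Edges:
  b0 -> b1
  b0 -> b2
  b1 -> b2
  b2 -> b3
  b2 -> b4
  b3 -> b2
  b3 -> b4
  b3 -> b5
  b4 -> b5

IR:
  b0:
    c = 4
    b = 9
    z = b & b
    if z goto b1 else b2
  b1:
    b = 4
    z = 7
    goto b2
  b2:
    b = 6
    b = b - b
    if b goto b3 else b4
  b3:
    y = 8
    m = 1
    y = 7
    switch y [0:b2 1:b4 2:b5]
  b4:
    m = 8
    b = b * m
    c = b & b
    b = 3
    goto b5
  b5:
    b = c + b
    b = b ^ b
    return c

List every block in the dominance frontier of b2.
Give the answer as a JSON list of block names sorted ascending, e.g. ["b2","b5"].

Answer: ["b2"]

Analysis:
idom tree: b1←b0 b2←b0 b3←b2 b4←b2 b5←b2
Join-block Dom:
  b2: preds {b0,b1,b3}: {b0} ∩ {b0,b1} ∩ {b0,b2,b3} = {b0}; idom=b0
  b4: preds {b2,b3}: {b0,b2} ∩ {b0,b2,b3} = {b0,b2}; idom=b2
  b5: preds {b3,b4}: {b0,b2,b3} ∩ {b0,b2,b4} = {b0,b2}; idom=b2

DF derivation:
  b2←b0: walk · to b0
  b2←b1: walk b1 to b0
  b2←b3: walk b3→b2 to b0
  b4←b2: walk · to b2
  b4←b3: walk b3 to b2
  b5←b3: walk b3 to b2
  b5←b4: walk b4 to b2
  b0 → ∅
  b1 → {b2}
  b2 → {b2}
  b3 → {b2,b4,b5}
  b4 → {b5}
  b5 → ∅

DF(b2) = ["b2"]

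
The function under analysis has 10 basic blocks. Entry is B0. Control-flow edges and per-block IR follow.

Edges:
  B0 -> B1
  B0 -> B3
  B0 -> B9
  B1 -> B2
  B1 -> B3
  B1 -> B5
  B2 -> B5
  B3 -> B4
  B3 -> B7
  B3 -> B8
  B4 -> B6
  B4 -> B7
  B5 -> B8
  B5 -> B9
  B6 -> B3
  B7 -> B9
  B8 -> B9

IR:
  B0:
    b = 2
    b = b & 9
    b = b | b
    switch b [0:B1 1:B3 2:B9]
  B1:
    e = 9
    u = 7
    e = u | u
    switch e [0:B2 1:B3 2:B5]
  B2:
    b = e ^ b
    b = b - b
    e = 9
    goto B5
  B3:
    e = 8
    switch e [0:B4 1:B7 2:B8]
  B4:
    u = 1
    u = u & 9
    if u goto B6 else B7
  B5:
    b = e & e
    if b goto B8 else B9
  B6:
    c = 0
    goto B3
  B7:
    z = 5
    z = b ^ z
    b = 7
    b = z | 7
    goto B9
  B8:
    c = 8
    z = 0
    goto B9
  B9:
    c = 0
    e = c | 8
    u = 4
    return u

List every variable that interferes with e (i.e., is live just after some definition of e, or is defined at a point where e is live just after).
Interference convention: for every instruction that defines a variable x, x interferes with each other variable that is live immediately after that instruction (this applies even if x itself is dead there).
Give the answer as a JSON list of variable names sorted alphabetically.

Answer: ["b"]

Derivation:
Per-block:
  B0: def={b} ue=∅
  B1: def={e,u} ue=∅
  B2: def={b,e} ue={b,e}
  B3: def={e} ue=∅
  B4: def={u} ue=∅
  B5: def={b} ue={e}
  B6: def={c} ue=∅
  B7: def={b,z} ue={b}
  B8: def={c,z} ue=∅
  B9: def={c,e,u} ue=∅

Backward fixpoint:
  B0 li=∅ lo={b}
  B1 li={b} lo={b,e}
  B2 li={b,e} lo={e}
  B3 li={b} lo={b}
  B4 li={b} lo={b}
  B5 li={e} lo=∅
  B6 li={b} lo={b}
  B7 li={b} lo=∅
  B8 li=∅ lo=∅
  B9 li=∅ lo=∅

Conflict graph:
  b — {c,e,u,z}
  c — {b}
  e — {b}
  u — {b}
  z — {b}

N(e) = ["b"]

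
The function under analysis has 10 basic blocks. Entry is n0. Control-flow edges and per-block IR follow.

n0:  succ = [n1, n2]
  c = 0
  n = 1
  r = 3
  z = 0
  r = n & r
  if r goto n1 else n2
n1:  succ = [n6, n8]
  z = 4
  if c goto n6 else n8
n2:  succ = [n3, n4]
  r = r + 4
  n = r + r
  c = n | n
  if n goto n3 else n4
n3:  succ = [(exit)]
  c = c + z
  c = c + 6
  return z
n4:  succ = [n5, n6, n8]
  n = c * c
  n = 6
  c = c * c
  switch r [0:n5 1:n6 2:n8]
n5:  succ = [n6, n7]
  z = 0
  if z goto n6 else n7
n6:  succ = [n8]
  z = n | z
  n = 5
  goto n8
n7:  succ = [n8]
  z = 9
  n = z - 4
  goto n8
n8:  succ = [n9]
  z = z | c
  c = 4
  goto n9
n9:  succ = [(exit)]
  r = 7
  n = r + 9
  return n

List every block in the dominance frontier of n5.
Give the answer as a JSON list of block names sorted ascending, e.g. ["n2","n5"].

idom tree: n1←n0 n2←n0 n3←n2 n4←n2 n5←n4 n6←n0 n7←n5 n8←n0 n9←n8
Dom at joins:
  n6: preds {n1,n4,n5}: {n0,n1} ∩ {n0,n2,n4} ∩ {n0,n2,n4,n5} = {n0}; idom=n0
  n8: preds {n1,n4,n6,n7}: {n0,n1} ∩ {n0,n2,n4} ∩ {n0,n6} ∩ {n0,n2,n4,n5,n7} = {n0}; idom=n0

DF derivation:
  join n6 pred n1: n1 stop@n0
  join n6 pred n4: n4→n2 stop@n0
  join n6 pred n5: n5→n4→n2 stop@n0
  join n8 pred n1: n1 stop@n0
  join n8 pred n4: n4→n2 stop@n0
  join n8 pred n6: n6 stop@n0
  join n8 pred n7: n7→n5→n4→n2 stop@n0
  n0: DF=∅
  n1: DF={n6,n8}
  n2: DF={n6,n8}
  n3: DF=∅
  n4: DF={n6,n8}
  n5: DF={n6,n8}
  n6: DF={n8}
  n7: DF={n8}
  n8: DF=∅
  n9: DF=∅

DF(n5) = ["n6", "n8"]

Answer: ["n6", "n8"]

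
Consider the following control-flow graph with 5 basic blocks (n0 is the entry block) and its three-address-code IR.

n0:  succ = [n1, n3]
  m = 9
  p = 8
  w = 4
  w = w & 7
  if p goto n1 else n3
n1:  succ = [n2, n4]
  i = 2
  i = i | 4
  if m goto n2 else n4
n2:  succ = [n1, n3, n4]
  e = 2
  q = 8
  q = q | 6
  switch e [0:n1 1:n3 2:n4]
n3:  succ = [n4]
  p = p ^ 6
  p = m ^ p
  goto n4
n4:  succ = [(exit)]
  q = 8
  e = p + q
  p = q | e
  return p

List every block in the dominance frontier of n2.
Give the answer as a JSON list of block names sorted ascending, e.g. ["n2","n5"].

Answer: ["n1", "n3", "n4"]

Derivation:
idom tree: n1←n0 n2←n1 n3←n0 n4←n0
Join-block Dom:
  n1: preds {n0,n2}: {n0} ∩ {n0,n1,n2} = {n0}; idom=n0
  n3: preds {n0,n2}: {n0} ∩ {n0,n1,n2} = {n0}; idom=n0
  n4: preds {n1,n2,n3}: {n0,n1} ∩ {n0,n1,n2} ∩ {n0,n3} = {n0}; idom=n0

DF derivation:
  join n1 pred n0: · stop@n0
  join n1 pred n2: n2→n1 stop@n0
  join n3 pred n0: · stop@n0
  join n3 pred n2: n2→n1 stop@n0
  join n4 pred n1: n1 stop@n0
  join n4 pred n2: n2→n1 stop@n0
  join n4 pred n3: n3 stop@n0
  n0: DF=∅
  n1: DF={n1,n3,n4}
  n2: DF={n1,n3,n4}
  n3: DF={n4}
  n4: DF=∅

DF(n2) = ["n1", "n3", "n4"]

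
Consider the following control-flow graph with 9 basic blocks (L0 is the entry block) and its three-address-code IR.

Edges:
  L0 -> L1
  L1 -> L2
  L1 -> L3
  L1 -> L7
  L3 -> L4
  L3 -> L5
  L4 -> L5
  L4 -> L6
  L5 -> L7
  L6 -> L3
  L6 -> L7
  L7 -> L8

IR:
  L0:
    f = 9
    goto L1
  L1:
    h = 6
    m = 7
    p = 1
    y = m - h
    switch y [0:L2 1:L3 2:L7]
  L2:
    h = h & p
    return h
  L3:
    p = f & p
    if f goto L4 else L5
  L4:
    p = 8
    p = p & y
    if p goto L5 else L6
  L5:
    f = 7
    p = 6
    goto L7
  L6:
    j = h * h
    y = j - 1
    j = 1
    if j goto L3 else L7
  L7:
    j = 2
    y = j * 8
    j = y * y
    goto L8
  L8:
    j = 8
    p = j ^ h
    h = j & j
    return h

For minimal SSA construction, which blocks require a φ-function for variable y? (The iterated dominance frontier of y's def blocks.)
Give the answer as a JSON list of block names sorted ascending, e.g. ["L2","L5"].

idom tree: L1←L0 L2←L1 L3←L1 L4←L3 L5←L3 L6←L4 L7←L1 L8←L7
Dom at joins:
  L3: preds {L1,L6}: {L0,L1} ∩ {L0,L1,L3,L4,L6} = {L0,L1}; idom=L1
  L5: preds {L3,L4}: {L0,L1,L3} ∩ {L0,L1,L3,L4} = {L0,L1,L3}; idom=L3
  L7: preds {L1,L5,L6}: {L0,L1} ∩ {L0,L1,L3,L5} ∩ {L0,L1,L3,L4,L6} = {L0,L1}; idom=L1

DF walk-up:
  L3←L1: walk · to L1
  L3←L6: walk L6→L4→L3 to L1
  L5←L3: walk · to L3
  L5←L4: walk L4 to L3
  L7←L1: walk · to L1
  L7←L5: walk L5→L3 to L1
  L7←L6: walk L6→L4→L3 to L1
  L0 → ∅
  L1 → ∅
  L2 → ∅
  L3 → {L3,L7}
  L4 → {L3,L5,L7}
  L5 → {L7}
  L6 → {L3,L7}
  L7 → ∅
  L8 → ∅

φ for y: defs {L1,L6,L7}
  DF⁺ = {L3,L7}

Answer: ["L3", "L7"]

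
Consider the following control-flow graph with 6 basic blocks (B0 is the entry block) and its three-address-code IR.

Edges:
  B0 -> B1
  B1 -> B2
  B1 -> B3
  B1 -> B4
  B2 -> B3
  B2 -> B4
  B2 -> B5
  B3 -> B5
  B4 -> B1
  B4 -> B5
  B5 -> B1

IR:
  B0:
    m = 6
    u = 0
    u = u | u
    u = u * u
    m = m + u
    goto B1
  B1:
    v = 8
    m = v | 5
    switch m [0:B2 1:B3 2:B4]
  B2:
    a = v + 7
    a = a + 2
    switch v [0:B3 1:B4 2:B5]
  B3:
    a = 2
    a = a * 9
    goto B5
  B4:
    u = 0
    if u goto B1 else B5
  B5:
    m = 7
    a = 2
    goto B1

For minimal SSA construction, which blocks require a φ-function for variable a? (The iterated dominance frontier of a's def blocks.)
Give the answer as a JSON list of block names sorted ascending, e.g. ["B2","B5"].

Answer: ["B1", "B3", "B4", "B5"]

Derivation:
idom tree: B1←B0 B2←B1 B3←B1 B4←B1 B5←B1
Dom at joins:
  B1: preds {B0,B4,B5}: {B0} ∩ {B0,B1,B4} ∩ {B0,B1,B5} = {B0}; idom=B0
  B3: preds {B1,B2}: {B0,B1} ∩ {B0,B1,B2} = {B0,B1}; idom=B1
  B4: preds {B1,B2}: {B0,B1} ∩ {B0,B1,B2} = {B0,B1}; idom=B1
  B5: preds {B2,B3,B4}: {B0,B1,B2} ∩ {B0,B1,B3} ∩ {B0,B1,B4} = {B0,B1}; idom=B1

DF derivation:
  B1←B0: walk · to B0
  B1←B4: walk B4→B1 to B0
  B1←B5: walk B5→B1 to B0
  B3←B1: walk · to B1
  B3←B2: walk B2 to B1
  B4←B1: walk · to B1
  B4←B2: walk B2 to B1
  B5←B2: walk B2 to B1
  B5←B3: walk B3 to B1
  B5←B4: walk B4 to B1
  B0: DF=∅
  B1: DF={B1}
  B2: DF={B3,B4,B5}
  B3: DF={B5}
  B4: DF={B1,B5}
  B5: DF={B1}

φ for a: defs {B2,B3,B5}
  DF⁺ = {B1,B3,B4,B5}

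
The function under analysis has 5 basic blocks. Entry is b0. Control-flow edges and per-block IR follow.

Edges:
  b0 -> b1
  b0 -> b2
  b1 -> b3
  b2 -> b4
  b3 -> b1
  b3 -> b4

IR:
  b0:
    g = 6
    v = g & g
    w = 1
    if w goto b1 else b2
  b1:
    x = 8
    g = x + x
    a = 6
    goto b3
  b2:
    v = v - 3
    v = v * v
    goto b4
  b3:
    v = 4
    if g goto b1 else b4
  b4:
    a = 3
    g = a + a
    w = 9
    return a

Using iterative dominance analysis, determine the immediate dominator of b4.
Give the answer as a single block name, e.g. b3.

Answer: b0

Analysis:
idom tree: b1←b0 b2←b0 b3←b1 b4←b0
Dom∩ at merges:
  b1: preds {b0,b3}: {b0} ∩ {b0,b1,b3} = {b0}; idom=b0
  b4: preds {b2,b3}: {b0,b2} ∩ {b0,b1,b3} = {b0}; idom=b0

idom(b4) = b0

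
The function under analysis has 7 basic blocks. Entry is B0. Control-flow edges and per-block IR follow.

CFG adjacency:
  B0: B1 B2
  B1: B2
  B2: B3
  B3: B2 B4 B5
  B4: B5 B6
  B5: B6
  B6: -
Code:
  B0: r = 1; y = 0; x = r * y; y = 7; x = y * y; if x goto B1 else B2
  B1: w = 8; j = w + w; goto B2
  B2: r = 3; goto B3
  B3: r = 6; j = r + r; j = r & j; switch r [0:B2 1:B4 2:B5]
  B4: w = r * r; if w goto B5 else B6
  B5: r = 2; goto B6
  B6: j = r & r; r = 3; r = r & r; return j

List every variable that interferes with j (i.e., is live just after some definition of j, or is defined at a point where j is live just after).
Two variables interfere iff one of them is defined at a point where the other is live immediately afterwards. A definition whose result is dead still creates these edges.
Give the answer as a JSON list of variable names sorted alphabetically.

Answer: ["r"]

Derivation:
def/use:
  B0: def={r,x,y} ue=∅
  B1: def={j,w} ue=∅
  B2: def={r} ue=∅
  B3: def={j,r} ue=∅
  B4: def={w} ue={r}
  B5: def={r} ue=∅
  B6: def={j,r} ue={r}

Live sets:
  B0: in=∅ out=∅
  B1: in=∅ out=∅
  B2: in=∅ out=∅
  B3: in=∅ out={r}
  B4: in={r} out={r}
  B5: in=∅ out={r}
  B6: in={r} out=∅

Interference:
  j↔{r}
  r↔{j,w,y}
  w↔{r}
  x↔∅
  y↔{r}

N(j) = ["r"]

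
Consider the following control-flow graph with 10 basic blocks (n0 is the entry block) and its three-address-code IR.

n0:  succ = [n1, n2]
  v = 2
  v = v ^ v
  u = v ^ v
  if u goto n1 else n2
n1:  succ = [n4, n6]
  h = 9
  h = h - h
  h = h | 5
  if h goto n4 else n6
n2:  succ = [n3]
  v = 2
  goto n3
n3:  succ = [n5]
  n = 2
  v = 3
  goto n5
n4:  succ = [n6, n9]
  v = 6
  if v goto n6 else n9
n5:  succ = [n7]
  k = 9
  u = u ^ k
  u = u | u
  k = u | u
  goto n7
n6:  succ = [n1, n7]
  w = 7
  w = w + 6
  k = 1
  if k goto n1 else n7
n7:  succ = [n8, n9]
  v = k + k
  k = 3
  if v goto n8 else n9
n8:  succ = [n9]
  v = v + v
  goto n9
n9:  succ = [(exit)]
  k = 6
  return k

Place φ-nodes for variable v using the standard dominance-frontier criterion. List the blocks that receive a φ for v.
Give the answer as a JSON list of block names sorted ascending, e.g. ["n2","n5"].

Answer: ["n1", "n6", "n7", "n9"]

Derivation:
idom tree: n1←n0 n2←n0 n3←n2 n4←n1 n5←n3 n6←n1 n7←n0 n8←n7 n9←n0
Dom at joins:
  n1: preds {n0,n6}: {n0} ∩ {n0,n1,n6} = {n0}; idom=n0
  n6: preds {n1,n4}: {n0,n1} ∩ {n0,n1,n4} = {n0,n1}; idom=n1
  n7: preds {n5,n6}: {n0,n2,n3,n5} ∩ {n0,n1,n6} = {n0}; idom=n0
  n9: preds {n4,n7,n8}: {n0,n1,n4} ∩ {n0,n7} ∩ {n0,n7,n8} = {n0}; idom=n0

Frontier:
  join n1 pred n0: · stop@n0
  join n1 pred n6: n6→n1 stop@n0
  join n6 pred n1: · stop@n1
  join n6 pred n4: n4 stop@n1
  join n7 pred n5: n5→n3→n2 stop@n0
  join n7 pred n6: n6→n1 stop@n0
  join n9 pred n4: n4→n1 stop@n0
  join n9 pred n7: n7 stop@n0
  join n9 pred n8: n8→n7 stop@n0
  n0 → ∅
  n1 → {n1,n7,n9}
  n2 → {n7}
  n3 → {n7}
  n4 → {n6,n9}
  n5 → {n7}
  n6 → {n1,n7}
  n7 → {n9}
  n8 → {n9}
  n9 → ∅

φ for v: defs {n0,n2,n3,n4,n7,n8}
  DF⁺ = {n1,n6,n7,n9}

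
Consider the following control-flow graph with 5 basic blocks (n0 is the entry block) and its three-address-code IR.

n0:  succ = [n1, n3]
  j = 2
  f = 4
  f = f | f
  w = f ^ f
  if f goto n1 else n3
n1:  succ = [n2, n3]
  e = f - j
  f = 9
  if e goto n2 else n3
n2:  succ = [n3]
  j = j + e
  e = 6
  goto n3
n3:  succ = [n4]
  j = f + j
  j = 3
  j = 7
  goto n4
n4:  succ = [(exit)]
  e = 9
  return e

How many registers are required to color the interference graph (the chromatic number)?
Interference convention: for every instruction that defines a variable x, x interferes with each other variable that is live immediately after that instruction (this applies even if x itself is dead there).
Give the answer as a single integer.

Answer: 3

Analysis:
Per-block:
  n0: def={f,j,w} ue=∅
  n1: def={e,f} ue={f,j}
  n2: def={e,j} ue={e,j}
  n3: def={j} ue={f,j}
  n4: def={e} ue=∅

Live sets:
  n0: in=∅ out={f,j}
  n1: in={f,j} out={e,f,j}
  n2: in={e,f,j} out={f,j}
  n3: in={f,j} out=∅
  n4: in=∅ out=∅

Interfere edges:
  e↔{f,j}
  f↔{e,j,w}
  j↔{e,f,w}
  w↔{f,j}

Colouring:
  lower bound: {e,f,j} mutually conflict ⇒ χ ≥ 3
  assign e→R2 f→R0 j→R1 w→R2 — no edge inside a register ⇒ χ ≤ 3
  χ = 3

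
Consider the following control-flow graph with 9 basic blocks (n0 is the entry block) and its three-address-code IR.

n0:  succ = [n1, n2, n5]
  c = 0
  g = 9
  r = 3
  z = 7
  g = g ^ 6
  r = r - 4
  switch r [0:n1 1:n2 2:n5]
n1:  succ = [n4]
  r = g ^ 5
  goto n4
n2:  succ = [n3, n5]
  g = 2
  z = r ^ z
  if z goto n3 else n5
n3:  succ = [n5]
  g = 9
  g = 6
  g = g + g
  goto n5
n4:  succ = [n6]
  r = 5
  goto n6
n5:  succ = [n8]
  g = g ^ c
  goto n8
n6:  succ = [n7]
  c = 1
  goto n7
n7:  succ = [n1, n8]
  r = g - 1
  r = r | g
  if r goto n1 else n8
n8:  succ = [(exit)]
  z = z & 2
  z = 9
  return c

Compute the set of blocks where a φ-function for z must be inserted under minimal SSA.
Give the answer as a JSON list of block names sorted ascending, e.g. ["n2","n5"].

Answer: ["n5", "n8"]

Working:
idom tree: n1←n0 n2←n0 n3←n2 n4←n1 n5←n0 n6←n4 n7←n6 n8←n0
Join-block Dom:
  n1: preds {n0,n7}: {n0} ∩ {n0,n1,n4,n6,n7} = {n0}; idom=n0
  n5: preds {n0,n2,n3}: {n0} ∩ {n0,n2} ∩ {n0,n2,n3} = {n0}; idom=n0
  n8: preds {n5,n7}: {n0,n5} ∩ {n0,n1,n4,n6,n7} = {n0}; idom=n0

Frontier:
  n1←n0: walk · to n0
  n1←n7: walk n7→n6→n4→n1 to n0
  n5←n0: walk · to n0
  n5←n2: walk n2 to n0
  n5←n3: walk n3→n2 to n0
  n8←n5: walk n5 to n0
  n8←n7: walk n7→n6→n4→n1 to n0
  DF(n0)=∅
  DF(n1)={n1,n8}
  DF(n2)={n5}
  DF(n3)={n5}
  DF(n4)={n1,n8}
  DF(n5)={n8}
  DF(n6)={n1,n8}
  DF(n7)={n1,n8}
  DF(n8)=∅

φ for z: defs {n0,n2,n8}
  DF⁺ = {n5,n8}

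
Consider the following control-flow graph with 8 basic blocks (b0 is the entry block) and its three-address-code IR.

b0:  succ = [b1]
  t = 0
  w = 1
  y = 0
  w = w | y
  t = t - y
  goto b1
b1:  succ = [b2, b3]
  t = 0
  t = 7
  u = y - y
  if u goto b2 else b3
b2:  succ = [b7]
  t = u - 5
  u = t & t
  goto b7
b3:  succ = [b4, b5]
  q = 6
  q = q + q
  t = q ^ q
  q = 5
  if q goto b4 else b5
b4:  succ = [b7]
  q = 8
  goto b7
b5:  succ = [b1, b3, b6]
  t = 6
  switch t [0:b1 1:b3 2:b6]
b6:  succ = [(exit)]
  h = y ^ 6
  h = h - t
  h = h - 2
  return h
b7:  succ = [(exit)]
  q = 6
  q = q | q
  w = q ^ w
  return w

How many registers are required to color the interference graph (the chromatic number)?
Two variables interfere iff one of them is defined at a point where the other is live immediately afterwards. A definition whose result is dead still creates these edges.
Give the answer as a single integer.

Answer: 3

Working:
Block summaries:
  b0: def={t,w,y} ue=∅
  b1: def={t,u} ue={y}
  b2: def={t,u} ue={u}
  b3: def={q,t} ue=∅
  b4: def={q} ue=∅
  b5: def={t} ue=∅
  b6: def={h} ue={t,y}
  b7: def={q,w} ue={w}

Live sets:
  b0: in=∅ out={w,y}
  b1: in={w,y} out={u,w,y}
  b2: in={u,w} out={w}
  b3: in={w,y} out={w,y}
  b4: in={w} out={w}
  b5: in={w,y} out={t,w,y}
  b6: in={t,y} out=∅
  b7: in={w} out=∅

Interference:
  h — {t}
  q — {w,y}
  t — {h,w,y}
  u — {w,y}
  w — {q,t,u,y}
  y — {q,t,u,w}

Registers:
  lower bound: {q,w,y} mutually conflict ⇒ χ ≥ 3
  assign h→r0 q→r2 t→r2 u→r2 w→r0 y→r1 — no edge inside a register ⇒ χ ≤ 3
  χ = 3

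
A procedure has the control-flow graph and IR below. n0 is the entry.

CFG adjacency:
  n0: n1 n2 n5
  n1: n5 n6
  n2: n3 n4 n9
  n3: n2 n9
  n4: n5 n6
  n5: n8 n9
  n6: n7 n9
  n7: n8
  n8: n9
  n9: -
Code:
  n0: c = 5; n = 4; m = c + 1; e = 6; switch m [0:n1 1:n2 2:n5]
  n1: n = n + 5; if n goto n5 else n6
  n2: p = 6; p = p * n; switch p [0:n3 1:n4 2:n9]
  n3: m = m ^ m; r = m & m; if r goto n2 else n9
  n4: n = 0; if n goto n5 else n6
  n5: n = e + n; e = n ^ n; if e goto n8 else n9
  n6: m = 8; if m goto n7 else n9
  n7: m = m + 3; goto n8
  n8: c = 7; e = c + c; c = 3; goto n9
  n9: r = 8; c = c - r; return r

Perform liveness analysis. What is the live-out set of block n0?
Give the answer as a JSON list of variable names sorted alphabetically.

def/use:
  n0: {c,e,m,n} / ∅
  n1: {n} / {n}
  n2: {p} / {n}
  n3: {m,r} / {m}
  n4: {n} / ∅
  n5: {e,n} / {e,n}
  n6: {m} / ∅
  n7: {m} / {m}
  n8: {c,e} / ∅
  n9: {c,r} / {c}

Liveness:
  n0: in=∅ out={c,e,m,n}
  n1: in={c,e,n} out={c,e,n}
  n2: in={c,e,m,n} out={c,e,m,n}
  n3: in={c,e,m,n} out={c,e,m,n}
  n4: in={c,e} out={c,e,n}
  n5: in={c,e,n} out={c}
  n6: in={c} out={c,m}
  n7: in={m} out=∅
  n8: in=∅ out={c}
  n9: in={c} out=∅

live-out(n0) = ["c", "e", "m", "n"]

Answer: ["c", "e", "m", "n"]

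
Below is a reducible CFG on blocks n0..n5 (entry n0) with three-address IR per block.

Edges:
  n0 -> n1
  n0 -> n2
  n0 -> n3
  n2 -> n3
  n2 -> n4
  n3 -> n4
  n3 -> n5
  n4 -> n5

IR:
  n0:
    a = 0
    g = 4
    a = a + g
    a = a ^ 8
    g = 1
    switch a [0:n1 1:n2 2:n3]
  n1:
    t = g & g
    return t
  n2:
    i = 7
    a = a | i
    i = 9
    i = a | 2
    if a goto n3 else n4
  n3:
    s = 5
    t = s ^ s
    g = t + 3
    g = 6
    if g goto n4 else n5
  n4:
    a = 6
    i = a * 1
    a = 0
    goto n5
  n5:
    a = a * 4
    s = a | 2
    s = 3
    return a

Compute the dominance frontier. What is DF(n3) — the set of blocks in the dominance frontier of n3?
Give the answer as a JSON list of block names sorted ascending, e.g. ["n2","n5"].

Answer: ["n4", "n5"]

Working:
idom tree: n1←n0 n2←n0 n3←n0 n4←n0 n5←n0
Join-block Dom:
  n3: preds {n0,n2}: {n0} ∩ {n0,n2} = {n0}; idom=n0
  n4: preds {n2,n3}: {n0,n2} ∩ {n0,n3} = {n0}; idom=n0
  n5: preds {n3,n4}: {n0,n3} ∩ {n0,n4} = {n0}; idom=n0

Frontier:
  join n3 pred n0: · stop@n0
  join n3 pred n2: n2 stop@n0
  join n4 pred n2: n2 stop@n0
  join n4 pred n3: n3 stop@n0
  join n5 pred n3: n3 stop@n0
  join n5 pred n4: n4 stop@n0
  n0: DF=∅
  n1: DF=∅
  n2: DF={n3,n4}
  n3: DF={n4,n5}
  n4: DF={n5}
  n5: DF=∅

DF(n3) = ["n4", "n5"]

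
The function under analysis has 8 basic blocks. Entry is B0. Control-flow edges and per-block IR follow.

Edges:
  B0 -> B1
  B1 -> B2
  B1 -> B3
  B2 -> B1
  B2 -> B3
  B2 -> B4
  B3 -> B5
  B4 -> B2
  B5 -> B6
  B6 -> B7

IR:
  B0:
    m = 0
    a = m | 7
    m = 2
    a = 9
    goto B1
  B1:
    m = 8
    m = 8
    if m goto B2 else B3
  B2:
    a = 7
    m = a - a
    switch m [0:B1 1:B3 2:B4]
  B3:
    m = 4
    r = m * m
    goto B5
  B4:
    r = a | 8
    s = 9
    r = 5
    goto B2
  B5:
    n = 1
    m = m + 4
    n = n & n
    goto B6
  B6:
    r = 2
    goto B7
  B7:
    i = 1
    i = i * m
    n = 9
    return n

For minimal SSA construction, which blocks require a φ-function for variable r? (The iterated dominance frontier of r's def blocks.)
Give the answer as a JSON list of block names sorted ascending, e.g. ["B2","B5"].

idom tree: B1←B0 B2←B1 B3←B1 B4←B2 B5←B3 B6←B5 B7←B6
Dom∩ at merges:
  B1: preds {B0,B2}: {B0} ∩ {B0,B1,B2} = {B0}; idom=B0
  B2: preds {B1,B4}: {B0,B1} ∩ {B0,B1,B2,B4} = {B0,B1}; idom=B1
  B3: preds {B1,B2}: {B0,B1} ∩ {B0,B1,B2} = {B0,B1}; idom=B1

DF derivation:
  B1←B0: walk · to B0
  B1←B2: walk B2→B1 to B0
  B2←B1: walk · to B1
  B2←B4: walk B4→B2 to B1
  B3←B1: walk · to B1
  B3←B2: walk B2 to B1
  B0: DF=∅
  B1: DF={B1}
  B2: DF={B1,B2,B3}
  B3: DF=∅
  B4: DF={B2}
  B5: DF=∅
  B6: DF=∅
  B7: DF=∅

φ for r: defs {B3,B4,B6}
  DF⁺ = {B1,B2,B3}

Answer: ["B1", "B2", "B3"]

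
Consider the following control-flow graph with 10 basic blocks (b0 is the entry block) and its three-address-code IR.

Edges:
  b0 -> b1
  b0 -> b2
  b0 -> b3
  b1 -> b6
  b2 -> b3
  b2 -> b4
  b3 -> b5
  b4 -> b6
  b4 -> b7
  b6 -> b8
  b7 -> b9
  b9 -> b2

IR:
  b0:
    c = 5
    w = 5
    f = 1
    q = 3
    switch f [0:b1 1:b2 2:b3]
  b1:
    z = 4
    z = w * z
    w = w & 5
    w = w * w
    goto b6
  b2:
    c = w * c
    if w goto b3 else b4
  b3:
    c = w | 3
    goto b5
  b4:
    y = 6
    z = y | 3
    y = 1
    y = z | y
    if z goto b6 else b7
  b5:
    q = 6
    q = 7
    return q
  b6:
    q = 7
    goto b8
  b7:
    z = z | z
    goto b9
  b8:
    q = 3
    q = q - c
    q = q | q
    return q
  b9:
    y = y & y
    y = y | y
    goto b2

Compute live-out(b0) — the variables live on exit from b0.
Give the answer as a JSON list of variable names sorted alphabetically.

def/use:
  b0 def {c,f,q,w} use ∅
  b1 def {w,z} use {w}
  b2 def {c} use {c,w}
  b3 def {c} use {w}
  b4 def {y,z} use ∅
  b5 def {q} use ∅
  b6 def {q} use ∅
  b7 def {z} use {z}
  b8 def {q} use {c}
  b9 def {y} use {y}

Backward fixpoint:
  live b0: ∅→{c,w}
  live b1: {c,w}→{c}
  live b2: {c,w}→{c,w}
  live b3: {w}→∅
  live b4: {c,w}→{c,w,y,z}
  live b5: ∅→∅
  live b6: {c}→{c}
  live b7: {c,w,y,z}→{c,w,y}
  live b8: {c}→∅
  live b9: {c,w,y}→{c,w}

live-out(b0) = ["c", "w"]

Answer: ["c", "w"]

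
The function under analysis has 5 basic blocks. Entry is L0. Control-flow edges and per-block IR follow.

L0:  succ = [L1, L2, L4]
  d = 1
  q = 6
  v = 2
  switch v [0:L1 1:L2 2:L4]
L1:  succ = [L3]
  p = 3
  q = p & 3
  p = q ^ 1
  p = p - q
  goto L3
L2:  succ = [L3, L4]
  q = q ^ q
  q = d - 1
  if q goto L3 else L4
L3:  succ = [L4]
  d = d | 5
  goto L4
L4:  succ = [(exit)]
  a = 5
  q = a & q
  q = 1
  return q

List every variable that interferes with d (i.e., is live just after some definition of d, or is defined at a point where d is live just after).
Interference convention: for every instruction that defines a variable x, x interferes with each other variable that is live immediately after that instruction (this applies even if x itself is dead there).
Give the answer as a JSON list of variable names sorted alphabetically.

Answer: ["p", "q", "v"]

Working:
def/use:
  L0: {d,q,v} / ∅
  L1: {p,q} / ∅
  L2: {q} / {d,q}
  L3: {d} / {d}
  L4: {a,q} / {q}

Liveness:
  live L0: ∅→{d,q}
  live L1: {d}→{d,q}
  live L2: {d,q}→{d,q}
  live L3: {d,q}→{q}
  live L4: {q}→∅

Interfere edges:
  a — {q}
  d — {p,q,v}
  p — {d,q}
  q — {a,d,p,v}
  v — {d,q}

N(d) = ["p", "q", "v"]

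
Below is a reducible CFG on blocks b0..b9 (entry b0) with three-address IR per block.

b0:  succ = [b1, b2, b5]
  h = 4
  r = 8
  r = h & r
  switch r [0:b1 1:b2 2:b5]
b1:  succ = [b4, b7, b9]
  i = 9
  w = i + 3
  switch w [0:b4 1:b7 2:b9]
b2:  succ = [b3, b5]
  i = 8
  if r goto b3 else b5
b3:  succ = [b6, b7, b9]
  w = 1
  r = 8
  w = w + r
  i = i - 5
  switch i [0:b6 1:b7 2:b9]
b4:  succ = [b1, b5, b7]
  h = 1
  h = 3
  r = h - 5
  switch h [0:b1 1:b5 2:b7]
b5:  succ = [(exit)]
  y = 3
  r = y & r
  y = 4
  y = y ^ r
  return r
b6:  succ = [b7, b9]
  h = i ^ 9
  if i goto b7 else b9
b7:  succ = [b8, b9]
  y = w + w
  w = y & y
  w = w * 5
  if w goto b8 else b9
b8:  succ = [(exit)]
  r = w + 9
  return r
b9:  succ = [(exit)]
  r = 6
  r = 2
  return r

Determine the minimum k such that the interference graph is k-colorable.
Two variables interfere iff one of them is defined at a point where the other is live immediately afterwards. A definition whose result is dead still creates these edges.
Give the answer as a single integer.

Answer: 4

Analysis:
Block summaries:
  b0 def {h,r} use ∅
  b1 def {i,w} use ∅
  b2 def {i} use {r}
  b3 def {i,r,w} use {i}
  b4 def {h,r} use ∅
  b5 def {r,y} use {r}
  b6 def {h} use {i}
  b7 def {w,y} use {w}
  b8 def {r} use {w}
  b9 def {r} use ∅

Liveness:
  b0: in=∅ out={r}
  b1: in=∅ out={w}
  b2: in={r} out={i,r}
  b3: in={i} out={i,w}
  b4: in={w} out={r,w}
  b5: in={r} out=∅
  b6: in={i,w} out={w}
  b7: in={w} out={w}
  b8: in={w} out=∅
  b9: in=∅ out=∅

Conflict graph:
  h — {i,r,w}
  i — {h,r,w}
  r — {h,i,w,y}
  w — {h,i,r}
  y — {r}

Chromatic number:
  {h,i,r,w} pairwise interfere (4-clique) ⇒ χ ≥ 4
  assign h→R1 i→R2 r→R0 w→R3 y→R1 — no edge inside a register ⇒ χ ≤ 4
  χ = 4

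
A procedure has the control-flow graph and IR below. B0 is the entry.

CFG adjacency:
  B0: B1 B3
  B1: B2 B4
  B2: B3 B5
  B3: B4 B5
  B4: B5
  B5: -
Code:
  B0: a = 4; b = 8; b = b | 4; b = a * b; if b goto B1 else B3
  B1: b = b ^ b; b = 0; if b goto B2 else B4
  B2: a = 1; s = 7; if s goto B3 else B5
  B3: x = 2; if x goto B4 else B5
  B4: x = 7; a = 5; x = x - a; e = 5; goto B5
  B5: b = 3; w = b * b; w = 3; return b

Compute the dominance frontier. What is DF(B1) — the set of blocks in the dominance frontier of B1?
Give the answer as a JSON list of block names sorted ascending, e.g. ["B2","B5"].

idom tree: B1←B0 B2←B1 B3←B0 B4←B0 B5←B0
Dom∩ at merges:
  B3: preds {B0,B2}: {B0} ∩ {B0,B1,B2} = {B0}; idom=B0
  B4: preds {B1,B3}: {B0,B1} ∩ {B0,B3} = {B0}; idom=B0
  B5: preds {B2,B3,B4}: {B0,B1,B2} ∩ {B0,B3} ∩ {B0,B4} = {B0}; idom=B0

DF walk-up:
  join B3 pred B0: · stop@B0
  join B3 pred B2: B2→B1 stop@B0
  join B4 pred B1: B1 stop@B0
  join B4 pred B3: B3 stop@B0
  join B5 pred B2: B2→B1 stop@B0
  join B5 pred B3: B3 stop@B0
  join B5 pred B4: B4 stop@B0
  B0: DF=∅
  B1: DF={B3,B4,B5}
  B2: DF={B3,B5}
  B3: DF={B4,B5}
  B4: DF={B5}
  B5: DF=∅

DF(B1) = ["B3", "B4", "B5"]

Answer: ["B3", "B4", "B5"]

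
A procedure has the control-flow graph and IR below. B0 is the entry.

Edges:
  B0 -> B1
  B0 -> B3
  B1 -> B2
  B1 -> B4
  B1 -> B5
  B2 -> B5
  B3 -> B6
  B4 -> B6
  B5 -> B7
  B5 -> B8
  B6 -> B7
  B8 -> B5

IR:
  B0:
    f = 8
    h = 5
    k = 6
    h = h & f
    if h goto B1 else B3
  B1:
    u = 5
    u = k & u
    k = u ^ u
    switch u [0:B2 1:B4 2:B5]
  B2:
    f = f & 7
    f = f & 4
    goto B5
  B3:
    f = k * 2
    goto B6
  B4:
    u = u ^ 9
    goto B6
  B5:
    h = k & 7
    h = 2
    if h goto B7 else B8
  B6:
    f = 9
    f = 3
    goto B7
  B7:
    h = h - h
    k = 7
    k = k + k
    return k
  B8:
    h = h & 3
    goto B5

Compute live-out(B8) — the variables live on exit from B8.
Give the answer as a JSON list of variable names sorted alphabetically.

Answer: ["k"]

Analysis:
Per-block:
  B0: {f,h,k} / ∅
  B1: {k,u} / {k}
  B2: {f} / {f}
  B3: {f} / {k}
  B4: {u} / {u}
  B5: {h} / {k}
  B6: {f} / ∅
  B7: {h,k} / {h}
  B8: {h} / {h}

Backward fixpoint:
  B0 li=∅ lo={f,h,k}
  B1 li={f,h,k} lo={f,h,k,u}
  B2 li={f,k} lo={k}
  B3 li={h,k} lo={h}
  B4 li={h,u} lo={h}
  B5 li={k} lo={h,k}
  B6 li={h} lo={h}
  B7 li={h} lo=∅
  B8 li={h,k} lo={k}

live-out(B8) = ["k"]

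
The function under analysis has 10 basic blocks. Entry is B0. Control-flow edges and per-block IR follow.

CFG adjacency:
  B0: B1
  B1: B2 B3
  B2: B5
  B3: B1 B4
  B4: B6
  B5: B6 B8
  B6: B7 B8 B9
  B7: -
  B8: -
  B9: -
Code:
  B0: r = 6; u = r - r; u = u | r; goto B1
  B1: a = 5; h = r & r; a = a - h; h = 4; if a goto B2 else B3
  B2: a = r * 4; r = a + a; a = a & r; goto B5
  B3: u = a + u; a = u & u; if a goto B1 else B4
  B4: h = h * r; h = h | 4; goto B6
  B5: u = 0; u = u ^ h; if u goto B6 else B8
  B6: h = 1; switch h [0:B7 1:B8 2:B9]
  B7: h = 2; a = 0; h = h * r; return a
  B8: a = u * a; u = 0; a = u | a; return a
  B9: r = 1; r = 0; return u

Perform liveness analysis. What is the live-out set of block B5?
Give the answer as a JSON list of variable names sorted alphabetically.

def/use:
  B0 def {r,u} use ∅
  B1 def {a,h} use {r}
  B2 def {a,r} use {r}
  B3 def {a,u} use {a,u}
  B4 def {h} use {h,r}
  B5 def {u} use {h}
  B6 def {h} use ∅
  B7 def {a,h} use {r}
  B8 def {a,u} use {a,u}
  B9 def {r} use {u}

Live sets:
  live B0: ∅→{r,u}
  live B1: {r,u}→{a,h,r,u}
  live B2: {h,r}→{a,h,r}
  live B3: {a,h,r,u}→{a,h,r,u}
  live B4: {a,h,r,u}→{a,r,u}
  live B5: {a,h,r}→{a,r,u}
  live B6: {a,r,u}→{a,r,u}
  live B7: {r}→∅
  live B8: {a,u}→∅
  live B9: {u}→∅

live-out(B5) = ["a", "r", "u"]

Answer: ["a", "r", "u"]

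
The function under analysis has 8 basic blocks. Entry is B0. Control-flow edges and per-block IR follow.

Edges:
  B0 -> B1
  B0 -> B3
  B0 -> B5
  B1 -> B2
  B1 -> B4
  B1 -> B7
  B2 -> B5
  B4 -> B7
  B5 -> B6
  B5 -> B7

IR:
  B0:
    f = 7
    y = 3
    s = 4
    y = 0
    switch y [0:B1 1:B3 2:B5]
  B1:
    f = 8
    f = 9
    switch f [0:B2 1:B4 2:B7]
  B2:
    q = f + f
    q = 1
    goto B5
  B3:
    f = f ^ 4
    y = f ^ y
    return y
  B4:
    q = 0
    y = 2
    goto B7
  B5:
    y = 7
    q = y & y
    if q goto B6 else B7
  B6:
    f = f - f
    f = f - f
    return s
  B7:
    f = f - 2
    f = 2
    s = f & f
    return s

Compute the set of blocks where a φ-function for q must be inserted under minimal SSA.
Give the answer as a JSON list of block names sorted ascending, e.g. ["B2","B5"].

Answer: ["B5", "B7"]

Derivation:
idom tree: B1←B0 B2←B1 B3←B0 B4←B1 B5←B0 B6←B5 B7←B0
Dom∩ at merges:
  B5: preds {B0,B2}: {B0} ∩ {B0,B1,B2} = {B0}; idom=B0
  B7: preds {B1,B4,B5}: {B0,B1} ∩ {B0,B1,B4} ∩ {B0,B5} = {B0}; idom=B0

DF walk-up:
  B5←B0: walk · to B0
  B5←B2: walk B2→B1 to B0
  B7←B1: walk B1 to B0
  B7←B4: walk B4→B1 to B0
  B7←B5: walk B5 to B0
  B0: DF=∅
  B1: DF={B5,B7}
  B2: DF={B5}
  B3: DF=∅
  B4: DF={B7}
  B5: DF={B7}
  B6: DF=∅
  B7: DF=∅

φ for q: defs {B2,B4,B5}
  DF⁺ = {B5,B7}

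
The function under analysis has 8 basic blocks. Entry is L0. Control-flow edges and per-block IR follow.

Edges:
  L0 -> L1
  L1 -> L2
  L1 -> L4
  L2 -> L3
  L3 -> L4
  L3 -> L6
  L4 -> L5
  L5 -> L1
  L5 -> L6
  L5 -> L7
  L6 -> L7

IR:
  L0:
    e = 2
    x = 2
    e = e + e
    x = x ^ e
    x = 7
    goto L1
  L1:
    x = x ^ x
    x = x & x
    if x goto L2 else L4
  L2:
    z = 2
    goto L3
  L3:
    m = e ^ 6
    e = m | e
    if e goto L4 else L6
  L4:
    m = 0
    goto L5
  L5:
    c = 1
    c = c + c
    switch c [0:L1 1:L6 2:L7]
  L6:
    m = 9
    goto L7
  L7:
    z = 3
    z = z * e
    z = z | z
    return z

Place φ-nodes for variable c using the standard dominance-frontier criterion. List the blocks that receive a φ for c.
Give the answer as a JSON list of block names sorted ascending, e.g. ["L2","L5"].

Answer: ["L1", "L6", "L7"]

Working:
idom tree: L1←L0 L2←L1 L3←L2 L4←L1 L5←L4 L6←L1 L7←L1
Dom∩ at merges:
  L1: preds {L0,L5}: {L0} ∩ {L0,L1,L4,L5} = {L0}; idom=L0
  L4: preds {L1,L3}: {L0,L1} ∩ {L0,L1,L2,L3} = {L0,L1}; idom=L1
  L6: preds {L3,L5}: {L0,L1,L2,L3} ∩ {L0,L1,L4,L5} = {L0,L1}; idom=L1
  L7: preds {L5,L6}: {L0,L1,L4,L5} ∩ {L0,L1,L6} = {L0,L1}; idom=L1

DF walk-up:
  L1←L0: walk · to L0
  L1←L5: walk L5→L4→L1 to L0
  L4←L1: walk · to L1
  L4←L3: walk L3→L2 to L1
  L6←L3: walk L3→L2 to L1
  L6←L5: walk L5→L4 to L1
  L7←L5: walk L5→L4 to L1
  L7←L6: walk L6 to L1
  L0: DF=∅
  L1: DF={L1}
  L2: DF={L4,L6}
  L3: DF={L4,L6}
  L4: DF={L1,L6,L7}
  L5: DF={L1,L6,L7}
  L6: DF={L7}
  L7: DF=∅

φ for c: defs {L5}
  DF⁺ = {L1,L6,L7}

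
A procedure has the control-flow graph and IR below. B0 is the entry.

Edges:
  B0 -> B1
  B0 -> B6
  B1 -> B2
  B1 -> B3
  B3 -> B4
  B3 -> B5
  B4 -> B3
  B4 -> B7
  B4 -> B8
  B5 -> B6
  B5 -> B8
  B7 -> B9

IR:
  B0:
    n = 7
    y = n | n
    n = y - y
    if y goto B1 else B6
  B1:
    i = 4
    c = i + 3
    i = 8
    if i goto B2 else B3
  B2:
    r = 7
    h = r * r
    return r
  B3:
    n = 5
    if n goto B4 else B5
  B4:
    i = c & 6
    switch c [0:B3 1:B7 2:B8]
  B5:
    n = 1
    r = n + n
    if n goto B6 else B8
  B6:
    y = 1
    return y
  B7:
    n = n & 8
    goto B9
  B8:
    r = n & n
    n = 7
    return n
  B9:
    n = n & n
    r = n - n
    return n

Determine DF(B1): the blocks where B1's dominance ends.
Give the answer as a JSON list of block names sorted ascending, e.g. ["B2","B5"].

Answer: ["B6"]

Derivation:
idom tree: B1←B0 B2←B1 B3←B1 B4←B3 B5←B3 B6←B0 B7←B4 B8←B3 B9←B7
Dom at joins:
  B3: preds {B1,B4}: {B0,B1} ∩ {B0,B1,B3,B4} = {B0,B1}; idom=B1
  B6: preds {B0,B5}: {B0} ∩ {B0,B1,B3,B5} = {B0}; idom=B0
  B8: preds {B4,B5}: {B0,B1,B3,B4} ∩ {B0,B1,B3,B5} = {B0,B1,B3}; idom=B3

DF walk-up:
  B3←B1: walk · to B1
  B3←B4: walk B4→B3 to B1
  B6←B0: walk · to B0
  B6←B5: walk B5→B3→B1 to B0
  B8←B4: walk B4 to B3
  B8←B5: walk B5 to B3
  B0: DF=∅
  B1: DF={B6}
  B2: DF=∅
  B3: DF={B3,B6}
  B4: DF={B3,B8}
  B5: DF={B6,B8}
  B6: DF=∅
  B7: DF=∅
  B8: DF=∅
  B9: DF=∅

DF(B1) = ["B6"]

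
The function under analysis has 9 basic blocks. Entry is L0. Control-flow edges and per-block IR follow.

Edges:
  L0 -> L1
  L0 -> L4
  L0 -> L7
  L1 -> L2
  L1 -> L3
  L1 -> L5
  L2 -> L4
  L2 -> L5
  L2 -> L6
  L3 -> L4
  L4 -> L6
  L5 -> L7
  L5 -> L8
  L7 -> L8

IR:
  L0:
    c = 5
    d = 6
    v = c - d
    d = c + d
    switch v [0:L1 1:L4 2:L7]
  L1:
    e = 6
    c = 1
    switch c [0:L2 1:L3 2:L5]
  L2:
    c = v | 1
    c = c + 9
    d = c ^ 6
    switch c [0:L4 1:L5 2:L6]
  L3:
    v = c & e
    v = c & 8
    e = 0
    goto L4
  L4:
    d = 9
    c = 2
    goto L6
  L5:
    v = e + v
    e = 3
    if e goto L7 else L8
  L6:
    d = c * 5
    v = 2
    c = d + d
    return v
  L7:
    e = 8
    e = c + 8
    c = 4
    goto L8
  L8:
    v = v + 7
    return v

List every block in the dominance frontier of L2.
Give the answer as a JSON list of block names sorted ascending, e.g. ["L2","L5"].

idom tree: L1←L0 L2←L1 L3←L1 L4←L0 L5←L1 L6←L0 L7←L0 L8←L0
Dom at joins:
  L4: preds {L0,L2,L3}: {L0} ∩ {L0,L1,L2} ∩ {L0,L1,L3} = {L0}; idom=L0
  L5: preds {L1,L2}: {L0,L1} ∩ {L0,L1,L2} = {L0,L1}; idom=L1
  L6: preds {L2,L4}: {L0,L1,L2} ∩ {L0,L4} = {L0}; idom=L0
  L7: preds {L0,L5}: {L0} ∩ {L0,L1,L5} = {L0}; idom=L0
  L8: preds {L5,L7}: {L0,L1,L5} ∩ {L0,L7} = {L0}; idom=L0

DF derivation:
  join L4 pred L0: · stop@L0
  join L4 pred L2: L2→L1 stop@L0
  join L4 pred L3: L3→L1 stop@L0
  join L5 pred L1: · stop@L1
  join L5 pred L2: L2 stop@L1
  join L6 pred L2: L2→L1 stop@L0
  join L6 pred L4: L4 stop@L0
  join L7 pred L0: · stop@L0
  join L7 pred L5: L5→L1 stop@L0
  join L8 pred L5: L5→L1 stop@L0
  join L8 pred L7: L7 stop@L0
  L0 → ∅
  L1 → {L4,L6,L7,L8}
  L2 → {L4,L5,L6}
  L3 → {L4}
  L4 → {L6}
  L5 → {L7,L8}
  L6 → ∅
  L7 → {L8}
  L8 → ∅

DF(L2) = ["L4", "L5", "L6"]

Answer: ["L4", "L5", "L6"]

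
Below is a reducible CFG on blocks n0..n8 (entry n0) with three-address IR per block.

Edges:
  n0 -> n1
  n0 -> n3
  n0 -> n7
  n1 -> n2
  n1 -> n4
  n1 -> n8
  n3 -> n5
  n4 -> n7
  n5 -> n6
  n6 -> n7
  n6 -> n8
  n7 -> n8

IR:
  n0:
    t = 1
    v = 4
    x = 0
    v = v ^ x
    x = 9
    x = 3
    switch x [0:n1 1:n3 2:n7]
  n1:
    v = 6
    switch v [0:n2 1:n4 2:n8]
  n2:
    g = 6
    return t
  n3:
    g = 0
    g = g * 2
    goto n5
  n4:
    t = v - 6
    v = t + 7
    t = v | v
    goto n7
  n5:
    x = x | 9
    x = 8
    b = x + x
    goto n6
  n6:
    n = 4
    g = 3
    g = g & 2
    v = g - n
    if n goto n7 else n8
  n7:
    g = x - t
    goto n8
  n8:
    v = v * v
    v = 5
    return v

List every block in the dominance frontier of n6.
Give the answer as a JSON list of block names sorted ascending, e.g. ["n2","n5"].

idom tree: n1←n0 n2←n1 n3←n0 n4←n1 n5←n3 n6←n5 n7←n0 n8←n0
Dom at joins:
  n7: preds {n0,n4,n6}: {n0} ∩ {n0,n1,n4} ∩ {n0,n3,n5,n6} = {n0}; idom=n0
  n8: preds {n1,n6,n7}: {n0,n1} ∩ {n0,n3,n5,n6} ∩ {n0,n7} = {n0}; idom=n0

DF walk-up:
  n7←n0: walk · to n0
  n7←n4: walk n4→n1 to n0
  n7←n6: walk n6→n5→n3 to n0
  n8←n1: walk n1 to n0
  n8←n6: walk n6→n5→n3 to n0
  n8←n7: walk n7 to n0
  n0 → ∅
  n1 → {n7,n8}
  n2 → ∅
  n3 → {n7,n8}
  n4 → {n7}
  n5 → {n7,n8}
  n6 → {n7,n8}
  n7 → {n8}
  n8 → ∅

DF(n6) = ["n7", "n8"]

Answer: ["n7", "n8"]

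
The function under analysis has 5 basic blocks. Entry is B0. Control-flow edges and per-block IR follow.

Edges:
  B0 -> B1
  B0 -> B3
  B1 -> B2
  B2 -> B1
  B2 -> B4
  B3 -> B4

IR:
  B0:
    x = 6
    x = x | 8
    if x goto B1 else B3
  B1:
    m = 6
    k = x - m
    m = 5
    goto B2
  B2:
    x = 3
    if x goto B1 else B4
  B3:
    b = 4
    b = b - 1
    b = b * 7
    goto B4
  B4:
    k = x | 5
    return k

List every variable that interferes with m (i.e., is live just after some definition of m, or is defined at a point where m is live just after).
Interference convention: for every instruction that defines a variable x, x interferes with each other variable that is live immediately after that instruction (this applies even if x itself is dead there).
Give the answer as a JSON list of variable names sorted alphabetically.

Answer: ["x"]

Derivation:
def/use:
  B0: {x} / ∅
  B1: {k,m} / {x}
  B2: {x} / ∅
  B3: {b} / ∅
  B4: {k} / {x}

Backward fixpoint:
  B0: in=∅ out={x}
  B1: in={x} out=∅
  B2: in=∅ out={x}
  B3: in={x} out={x}
  B4: in={x} out=∅

Conflict graph:
  b — {x}
  k — ∅
  m — {x}
  x — {b,m}

N(m) = ["x"]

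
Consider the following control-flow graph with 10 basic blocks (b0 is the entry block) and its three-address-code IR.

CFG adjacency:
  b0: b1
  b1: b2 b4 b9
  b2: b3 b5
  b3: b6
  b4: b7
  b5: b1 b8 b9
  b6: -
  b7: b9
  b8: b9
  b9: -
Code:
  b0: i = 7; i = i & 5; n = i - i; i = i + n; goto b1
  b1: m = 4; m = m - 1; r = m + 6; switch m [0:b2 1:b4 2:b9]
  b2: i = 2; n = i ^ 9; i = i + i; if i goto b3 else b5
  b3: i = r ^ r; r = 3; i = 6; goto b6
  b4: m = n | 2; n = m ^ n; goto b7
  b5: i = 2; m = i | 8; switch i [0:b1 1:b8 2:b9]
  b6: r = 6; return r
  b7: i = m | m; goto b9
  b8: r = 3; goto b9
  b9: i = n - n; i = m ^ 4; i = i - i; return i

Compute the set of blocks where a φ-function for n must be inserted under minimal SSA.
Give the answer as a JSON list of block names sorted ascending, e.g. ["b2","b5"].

idom tree: b1←b0 b2←b1 b3←b2 b4←b1 b5←b2 b6←b3 b7←b4 b8←b5 b9←b1
Join-block Dom:
  b1: preds {b0,b5}: {b0} ∩ {b0,b1,b2,b5} = {b0}; idom=b0
  b9: preds {b1,b5,b7,b8}: {b0,b1} ∩ {b0,b1,b2,b5} ∩ {b0,b1,b4,b7} ∩ {b0,b1,b2,b5,b8} = {b0,b1}; idom=b1

Frontier:
  join b1 pred b0: · stop@b0
  join b1 pred b5: b5→b2→b1 stop@b0
  join b9 pred b1: · stop@b1
  join b9 pred b5: b5→b2 stop@b1
  join b9 pred b7: b7→b4 stop@b1
  join b9 pred b8: b8→b5→b2 stop@b1
  DF(b0)=∅
  DF(b1)={b1}
  DF(b2)={b1,b9}
  DF(b3)=∅
  DF(b4)={b9}
  DF(b5)={b1,b9}
  DF(b6)=∅
  DF(b7)={b9}
  DF(b8)={b9}
  DF(b9)=∅

φ for n: defs {b0,b2,b4}
  DF⁺ = {b1,b9}

Answer: ["b1", "b9"]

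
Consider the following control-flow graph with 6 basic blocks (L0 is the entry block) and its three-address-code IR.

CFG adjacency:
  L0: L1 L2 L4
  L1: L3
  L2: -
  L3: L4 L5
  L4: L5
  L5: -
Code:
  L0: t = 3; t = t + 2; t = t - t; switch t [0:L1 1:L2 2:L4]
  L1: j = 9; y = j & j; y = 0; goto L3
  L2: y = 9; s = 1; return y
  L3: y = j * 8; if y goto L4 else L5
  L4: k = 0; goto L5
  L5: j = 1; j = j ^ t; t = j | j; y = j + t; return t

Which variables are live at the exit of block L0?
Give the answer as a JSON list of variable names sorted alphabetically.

Answer: ["t"]

Working:
Per-block:
  L0: def={t} ue=∅
  L1: def={j,y} ue=∅
  L2: def={s,y} ue=∅
  L3: def={y} ue={j}
  L4: def={k} ue=∅
  L5: def={j,t,y} ue={t}

Live sets:
  L0 li=∅ lo={t}
  L1 li={t} lo={j,t}
  L2 li=∅ lo=∅
  L3 li={j,t} lo={t}
  L4 li={t} lo={t}
  L5 li={t} lo=∅

live-out(L0) = ["t"]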